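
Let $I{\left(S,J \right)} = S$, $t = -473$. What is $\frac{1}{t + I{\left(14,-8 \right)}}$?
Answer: $- \frac{1}{459} \approx -0.0021787$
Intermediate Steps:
$\frac{1}{t + I{\left(14,-8 \right)}} = \frac{1}{-473 + 14} = \frac{1}{-459} = - \frac{1}{459}$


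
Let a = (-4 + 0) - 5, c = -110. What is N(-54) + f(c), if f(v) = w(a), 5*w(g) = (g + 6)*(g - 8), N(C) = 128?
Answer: 691/5 ≈ 138.20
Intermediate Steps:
a = -9 (a = -4 - 5 = -9)
w(g) = (-8 + g)*(6 + g)/5 (w(g) = ((g + 6)*(g - 8))/5 = ((6 + g)*(-8 + g))/5 = ((-8 + g)*(6 + g))/5 = (-8 + g)*(6 + g)/5)
f(v) = 51/5 (f(v) = -48/5 - ⅖*(-9) + (⅕)*(-9)² = -48/5 + 18/5 + (⅕)*81 = -48/5 + 18/5 + 81/5 = 51/5)
N(-54) + f(c) = 128 + 51/5 = 691/5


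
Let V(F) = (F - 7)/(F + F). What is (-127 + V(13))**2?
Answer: 2715904/169 ≈ 16070.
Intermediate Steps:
V(F) = (-7 + F)/(2*F) (V(F) = (-7 + F)/((2*F)) = (-7 + F)*(1/(2*F)) = (-7 + F)/(2*F))
(-127 + V(13))**2 = (-127 + (1/2)*(-7 + 13)/13)**2 = (-127 + (1/2)*(1/13)*6)**2 = (-127 + 3/13)**2 = (-1648/13)**2 = 2715904/169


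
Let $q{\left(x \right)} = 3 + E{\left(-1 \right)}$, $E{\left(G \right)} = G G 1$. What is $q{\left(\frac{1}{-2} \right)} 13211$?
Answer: $52844$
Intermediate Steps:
$E{\left(G \right)} = G^{2}$ ($E{\left(G \right)} = G^{2} \cdot 1 = G^{2}$)
$q{\left(x \right)} = 4$ ($q{\left(x \right)} = 3 + \left(-1\right)^{2} = 3 + 1 = 4$)
$q{\left(\frac{1}{-2} \right)} 13211 = 4 \cdot 13211 = 52844$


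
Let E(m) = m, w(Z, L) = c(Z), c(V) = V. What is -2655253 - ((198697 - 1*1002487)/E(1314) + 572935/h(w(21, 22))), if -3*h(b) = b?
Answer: -1314697443/511 ≈ -2.5728e+6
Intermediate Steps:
w(Z, L) = Z
h(b) = -b/3
-2655253 - ((198697 - 1*1002487)/E(1314) + 572935/h(w(21, 22))) = -2655253 - ((198697 - 1*1002487)/1314 + 572935/((-1/3*21))) = -2655253 - ((198697 - 1002487)*(1/1314) + 572935/(-7)) = -2655253 - (-803790*1/1314 + 572935*(-1/7)) = -2655253 - (-44655/73 - 572935/7) = -2655253 - 1*(-42136840/511) = -2655253 + 42136840/511 = -1314697443/511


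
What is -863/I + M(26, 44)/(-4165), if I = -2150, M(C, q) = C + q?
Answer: 98397/255850 ≈ 0.38459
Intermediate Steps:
-863/I + M(26, 44)/(-4165) = -863/(-2150) + (26 + 44)/(-4165) = -863*(-1/2150) + 70*(-1/4165) = 863/2150 - 2/119 = 98397/255850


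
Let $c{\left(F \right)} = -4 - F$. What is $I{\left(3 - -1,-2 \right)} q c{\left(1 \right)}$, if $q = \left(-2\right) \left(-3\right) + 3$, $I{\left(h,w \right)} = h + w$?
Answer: $-90$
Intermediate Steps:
$q = 9$ ($q = 6 + 3 = 9$)
$I{\left(3 - -1,-2 \right)} q c{\left(1 \right)} = \left(\left(3 - -1\right) - 2\right) 9 \left(-4 - 1\right) = \left(\left(3 + 1\right) - 2\right) 9 \left(-4 - 1\right) = \left(4 - 2\right) 9 \left(-5\right) = 2 \cdot 9 \left(-5\right) = 18 \left(-5\right) = -90$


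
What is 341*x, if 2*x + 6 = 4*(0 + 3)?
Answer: 1023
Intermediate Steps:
x = 3 (x = -3 + (4*(0 + 3))/2 = -3 + (4*3)/2 = -3 + (½)*12 = -3 + 6 = 3)
341*x = 341*3 = 1023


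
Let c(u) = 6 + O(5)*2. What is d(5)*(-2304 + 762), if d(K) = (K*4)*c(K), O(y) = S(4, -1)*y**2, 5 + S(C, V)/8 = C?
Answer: 12150960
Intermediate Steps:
S(C, V) = -40 + 8*C
O(y) = -8*y**2 (O(y) = (-40 + 8*4)*y**2 = (-40 + 32)*y**2 = -8*y**2)
c(u) = -394 (c(u) = 6 - 8*5**2*2 = 6 - 8*25*2 = 6 - 200*2 = 6 - 400 = -394)
d(K) = -1576*K (d(K) = (K*4)*(-394) = (4*K)*(-394) = -1576*K)
d(5)*(-2304 + 762) = (-1576*5)*(-2304 + 762) = -7880*(-1542) = 12150960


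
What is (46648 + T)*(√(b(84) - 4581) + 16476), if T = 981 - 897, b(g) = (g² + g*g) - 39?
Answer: 769956432 + 93464*√2373 ≈ 7.7451e+8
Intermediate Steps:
b(g) = -39 + 2*g² (b(g) = (g² + g²) - 39 = 2*g² - 39 = -39 + 2*g²)
T = 84
(46648 + T)*(√(b(84) - 4581) + 16476) = (46648 + 84)*(√((-39 + 2*84²) - 4581) + 16476) = 46732*(√((-39 + 2*7056) - 4581) + 16476) = 46732*(√((-39 + 14112) - 4581) + 16476) = 46732*(√(14073 - 4581) + 16476) = 46732*(√9492 + 16476) = 46732*(2*√2373 + 16476) = 46732*(16476 + 2*√2373) = 769956432 + 93464*√2373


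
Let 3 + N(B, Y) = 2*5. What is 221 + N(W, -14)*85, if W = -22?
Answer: 816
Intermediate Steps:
N(B, Y) = 7 (N(B, Y) = -3 + 2*5 = -3 + 10 = 7)
221 + N(W, -14)*85 = 221 + 7*85 = 221 + 595 = 816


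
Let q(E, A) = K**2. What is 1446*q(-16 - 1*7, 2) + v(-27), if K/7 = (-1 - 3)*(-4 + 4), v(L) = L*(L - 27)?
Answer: 1458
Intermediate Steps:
v(L) = L*(-27 + L)
K = 0 (K = 7*((-1 - 3)*(-4 + 4)) = 7*(-4*0) = 7*0 = 0)
q(E, A) = 0 (q(E, A) = 0**2 = 0)
1446*q(-16 - 1*7, 2) + v(-27) = 1446*0 - 27*(-27 - 27) = 0 - 27*(-54) = 0 + 1458 = 1458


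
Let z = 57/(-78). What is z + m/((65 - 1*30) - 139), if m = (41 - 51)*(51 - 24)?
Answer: 97/52 ≈ 1.8654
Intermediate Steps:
z = -19/26 (z = 57*(-1/78) = -19/26 ≈ -0.73077)
m = -270 (m = -10*27 = -270)
z + m/((65 - 1*30) - 139) = -19/26 - 270/((65 - 1*30) - 139) = -19/26 - 270/((65 - 30) - 139) = -19/26 - 270/(35 - 139) = -19/26 - 270/(-104) = -19/26 - 270*(-1/104) = -19/26 + 135/52 = 97/52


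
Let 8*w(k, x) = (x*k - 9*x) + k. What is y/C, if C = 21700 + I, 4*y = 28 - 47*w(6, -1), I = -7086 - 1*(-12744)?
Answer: -199/875456 ≈ -0.00022731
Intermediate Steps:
I = 5658 (I = -7086 + 12744 = 5658)
w(k, x) = -9*x/8 + k/8 + k*x/8 (w(k, x) = ((x*k - 9*x) + k)/8 = ((k*x - 9*x) + k)/8 = ((-9*x + k*x) + k)/8 = (k - 9*x + k*x)/8 = -9*x/8 + k/8 + k*x/8)
y = -199/32 (y = (28 - 47*(-9/8*(-1) + (⅛)*6 + (⅛)*6*(-1)))/4 = (28 - 47*(9/8 + ¾ - ¾))/4 = (28 - 47*9/8)/4 = (28 - 423/8)/4 = (¼)*(-199/8) = -199/32 ≈ -6.2188)
C = 27358 (C = 21700 + 5658 = 27358)
y/C = -199/32/27358 = -199/32*1/27358 = -199/875456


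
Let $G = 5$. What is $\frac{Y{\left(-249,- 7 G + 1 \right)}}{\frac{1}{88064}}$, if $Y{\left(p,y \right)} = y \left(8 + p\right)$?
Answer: $721596416$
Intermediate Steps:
$\frac{Y{\left(-249,- 7 G + 1 \right)}}{\frac{1}{88064}} = \frac{\left(\left(-7\right) 5 + 1\right) \left(8 - 249\right)}{\frac{1}{88064}} = \left(-35 + 1\right) \left(-241\right) \frac{1}{\frac{1}{88064}} = \left(-34\right) \left(-241\right) 88064 = 8194 \cdot 88064 = 721596416$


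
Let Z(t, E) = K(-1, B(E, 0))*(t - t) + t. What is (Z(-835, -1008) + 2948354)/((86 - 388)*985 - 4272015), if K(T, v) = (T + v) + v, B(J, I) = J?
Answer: -2947519/4569485 ≈ -0.64504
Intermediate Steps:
K(T, v) = T + 2*v
Z(t, E) = t (Z(t, E) = (-1 + 2*E)*(t - t) + t = (-1 + 2*E)*0 + t = 0 + t = t)
(Z(-835, -1008) + 2948354)/((86 - 388)*985 - 4272015) = (-835 + 2948354)/((86 - 388)*985 - 4272015) = 2947519/(-302*985 - 4272015) = 2947519/(-297470 - 4272015) = 2947519/(-4569485) = 2947519*(-1/4569485) = -2947519/4569485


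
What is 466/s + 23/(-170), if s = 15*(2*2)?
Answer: 1946/255 ≈ 7.6314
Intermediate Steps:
s = 60 (s = 15*4 = 60)
466/s + 23/(-170) = 466/60 + 23/(-170) = 466*(1/60) + 23*(-1/170) = 233/30 - 23/170 = 1946/255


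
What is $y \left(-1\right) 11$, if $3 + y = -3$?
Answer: $66$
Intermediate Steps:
$y = -6$ ($y = -3 - 3 = -6$)
$y \left(-1\right) 11 = \left(-6\right) \left(-1\right) 11 = 6 \cdot 11 = 66$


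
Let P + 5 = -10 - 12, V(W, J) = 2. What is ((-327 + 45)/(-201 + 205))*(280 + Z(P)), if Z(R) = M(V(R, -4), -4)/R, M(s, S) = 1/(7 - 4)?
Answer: -1065913/54 ≈ -19739.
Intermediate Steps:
M(s, S) = ⅓ (M(s, S) = 1/3 = ⅓)
P = -27 (P = -5 + (-10 - 12) = -5 - 22 = -27)
Z(R) = 1/(3*R)
((-327 + 45)/(-201 + 205))*(280 + Z(P)) = ((-327 + 45)/(-201 + 205))*(280 + (⅓)/(-27)) = (-282/4)*(280 + (⅓)*(-1/27)) = (-282*¼)*(280 - 1/81) = -141/2*22679/81 = -1065913/54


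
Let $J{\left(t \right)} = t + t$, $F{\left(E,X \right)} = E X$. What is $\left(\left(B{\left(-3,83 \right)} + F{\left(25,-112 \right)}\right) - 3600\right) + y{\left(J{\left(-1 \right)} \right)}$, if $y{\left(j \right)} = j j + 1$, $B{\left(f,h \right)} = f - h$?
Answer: $-6481$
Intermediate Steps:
$J{\left(t \right)} = 2 t$
$y{\left(j \right)} = 1 + j^{2}$ ($y{\left(j \right)} = j^{2} + 1 = 1 + j^{2}$)
$\left(\left(B{\left(-3,83 \right)} + F{\left(25,-112 \right)}\right) - 3600\right) + y{\left(J{\left(-1 \right)} \right)} = \left(\left(\left(-3 - 83\right) + 25 \left(-112\right)\right) - 3600\right) + \left(1 + \left(2 \left(-1\right)\right)^{2}\right) = \left(\left(\left(-3 - 83\right) - 2800\right) - 3600\right) + \left(1 + \left(-2\right)^{2}\right) = \left(\left(-86 - 2800\right) - 3600\right) + \left(1 + 4\right) = \left(-2886 - 3600\right) + 5 = -6486 + 5 = -6481$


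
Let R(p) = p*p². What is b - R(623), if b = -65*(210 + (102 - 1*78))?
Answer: -241819577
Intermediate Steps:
R(p) = p³
b = -15210 (b = -65*(210 + (102 - 78)) = -65*(210 + 24) = -65*234 = -15210)
b - R(623) = -15210 - 1*623³ = -15210 - 1*241804367 = -15210 - 241804367 = -241819577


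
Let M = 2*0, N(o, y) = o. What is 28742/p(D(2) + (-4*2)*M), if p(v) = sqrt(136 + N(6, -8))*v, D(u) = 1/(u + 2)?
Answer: 57484*sqrt(142)/71 ≈ 9647.9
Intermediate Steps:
D(u) = 1/(2 + u)
M = 0
p(v) = v*sqrt(142) (p(v) = sqrt(136 + 6)*v = sqrt(142)*v = v*sqrt(142))
28742/p(D(2) + (-4*2)*M) = 28742/(((1/(2 + 2) - 4*2*0)*sqrt(142))) = 28742/(((1/4 - 8*0)*sqrt(142))) = 28742/(((1/4 + 0)*sqrt(142))) = 28742/((sqrt(142)/4)) = 28742*(2*sqrt(142)/71) = 57484*sqrt(142)/71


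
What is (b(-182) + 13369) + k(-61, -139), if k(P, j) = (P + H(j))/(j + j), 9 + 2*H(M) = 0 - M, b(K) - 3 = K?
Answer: 1833408/139 ≈ 13190.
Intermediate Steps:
b(K) = 3 + K
H(M) = -9/2 - M/2 (H(M) = -9/2 + (0 - M)/2 = -9/2 + (-M)/2 = -9/2 - M/2)
k(P, j) = (-9/2 + P - j/2)/(2*j) (k(P, j) = (P + (-9/2 - j/2))/(j + j) = (-9/2 + P - j/2)/((2*j)) = (-9/2 + P - j/2)*(1/(2*j)) = (-9/2 + P - j/2)/(2*j))
(b(-182) + 13369) + k(-61, -139) = ((3 - 182) + 13369) + (¼)*(-9 - 1*(-139) + 2*(-61))/(-139) = (-179 + 13369) + (¼)*(-1/139)*(-9 + 139 - 122) = 13190 + (¼)*(-1/139)*8 = 13190 - 2/139 = 1833408/139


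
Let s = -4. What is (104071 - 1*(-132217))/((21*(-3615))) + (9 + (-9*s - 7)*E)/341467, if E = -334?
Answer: -1661615999/529029945 ≈ -3.1409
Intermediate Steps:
(104071 - 1*(-132217))/((21*(-3615))) + (9 + (-9*s - 7)*E)/341467 = (104071 - 1*(-132217))/((21*(-3615))) + (9 + (-9*(-4) - 7)*(-334))/341467 = (104071 + 132217)/(-75915) + (9 + (36 - 7)*(-334))*(1/341467) = 236288*(-1/75915) + (9 + 29*(-334))*(1/341467) = -236288/75915 + (9 - 9686)*(1/341467) = -236288/75915 - 9677*1/341467 = -236288/75915 - 9677/341467 = -1661615999/529029945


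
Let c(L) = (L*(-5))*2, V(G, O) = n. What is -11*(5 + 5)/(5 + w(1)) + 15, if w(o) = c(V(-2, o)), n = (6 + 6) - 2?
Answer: 307/19 ≈ 16.158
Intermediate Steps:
n = 10 (n = 12 - 2 = 10)
V(G, O) = 10
c(L) = -10*L (c(L) = -5*L*2 = -10*L)
w(o) = -100 (w(o) = -10*10 = -100)
-11*(5 + 5)/(5 + w(1)) + 15 = -11*(5 + 5)/(5 - 100) + 15 = -110/(-95) + 15 = -110*(-1)/95 + 15 = -11*(-2/19) + 15 = 22/19 + 15 = 307/19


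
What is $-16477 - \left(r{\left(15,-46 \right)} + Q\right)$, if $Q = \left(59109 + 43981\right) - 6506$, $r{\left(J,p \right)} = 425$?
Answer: $-113486$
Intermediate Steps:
$Q = 96584$ ($Q = 103090 - 6506 = 96584$)
$-16477 - \left(r{\left(15,-46 \right)} + Q\right) = -16477 - \left(425 + 96584\right) = -16477 - 97009 = -113486$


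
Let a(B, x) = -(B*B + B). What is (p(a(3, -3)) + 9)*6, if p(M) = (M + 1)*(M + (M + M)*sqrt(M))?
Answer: 846 + 3168*I*sqrt(3) ≈ 846.0 + 5487.1*I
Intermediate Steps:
a(B, x) = -B - B**2 (a(B, x) = -(B**2 + B) = -(B + B**2) = -B - B**2)
p(M) = (1 + M)*(M + 2*M**(3/2)) (p(M) = (1 + M)*(M + (2*M)*sqrt(M)) = (1 + M)*(M + 2*M**(3/2)))
(p(a(3, -3)) + 9)*6 = ((-1*3*(1 + 3) + (-1*3*(1 + 3))**2 + 2*(-1*3*(1 + 3))**(3/2) + 2*(-1*3*(1 + 3))**(5/2)) + 9)*6 = ((-1*3*4 + (-1*3*4)**2 + 2*(-1*3*4)**(3/2) + 2*(-1*3*4)**(5/2)) + 9)*6 = ((-12 + (-12)**2 + 2*(-12)**(3/2) + 2*(-12)**(5/2)) + 9)*6 = ((-12 + 144 + 2*(-24*I*sqrt(3)) + 2*(288*I*sqrt(3))) + 9)*6 = ((-12 + 144 - 48*I*sqrt(3) + 576*I*sqrt(3)) + 9)*6 = ((132 + 528*I*sqrt(3)) + 9)*6 = (141 + 528*I*sqrt(3))*6 = 846 + 3168*I*sqrt(3)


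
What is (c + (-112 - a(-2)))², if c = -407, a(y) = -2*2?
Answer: 265225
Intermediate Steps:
a(y) = -4
(c + (-112 - a(-2)))² = (-407 + (-112 - 1*(-4)))² = (-407 + (-112 + 4))² = (-407 - 108)² = (-515)² = 265225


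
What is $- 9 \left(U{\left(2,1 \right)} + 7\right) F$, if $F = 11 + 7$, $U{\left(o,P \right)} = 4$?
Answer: $-1782$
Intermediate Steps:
$F = 18$
$- 9 \left(U{\left(2,1 \right)} + 7\right) F = - 9 \left(4 + 7\right) 18 = \left(-9\right) 11 \cdot 18 = \left(-99\right) 18 = -1782$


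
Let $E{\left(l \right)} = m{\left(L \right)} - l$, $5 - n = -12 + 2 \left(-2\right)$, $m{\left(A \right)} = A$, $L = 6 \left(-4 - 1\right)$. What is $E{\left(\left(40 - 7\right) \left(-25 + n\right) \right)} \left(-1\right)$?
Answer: $-102$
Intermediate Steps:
$L = -30$ ($L = 6 \left(-5\right) = -30$)
$n = 21$ ($n = 5 - \left(-12 + 2 \left(-2\right)\right) = 5 - \left(-12 - 4\right) = 5 - -16 = 5 + 16 = 21$)
$E{\left(l \right)} = -30 - l$
$E{\left(\left(40 - 7\right) \left(-25 + n\right) \right)} \left(-1\right) = \left(-30 - \left(40 - 7\right) \left(-25 + 21\right)\right) \left(-1\right) = \left(-30 - 33 \left(-4\right)\right) \left(-1\right) = \left(-30 - -132\right) \left(-1\right) = \left(-30 + 132\right) \left(-1\right) = 102 \left(-1\right) = -102$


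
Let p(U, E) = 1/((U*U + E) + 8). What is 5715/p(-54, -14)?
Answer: 16630650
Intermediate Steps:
p(U, E) = 1/(8 + E + U²) (p(U, E) = 1/((U² + E) + 8) = 1/((E + U²) + 8) = 1/(8 + E + U²))
5715/p(-54, -14) = 5715/(1/(8 - 14 + (-54)²)) = 5715/(1/(8 - 14 + 2916)) = 5715/(1/2910) = 5715*2910 = 16630650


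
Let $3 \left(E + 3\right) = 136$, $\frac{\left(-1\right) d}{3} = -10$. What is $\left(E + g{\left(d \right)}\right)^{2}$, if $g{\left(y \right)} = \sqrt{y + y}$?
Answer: $\frac{16669}{9} + \frac{508 \sqrt{15}}{3} \approx 2507.9$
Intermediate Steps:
$d = 30$ ($d = \left(-3\right) \left(-10\right) = 30$)
$E = \frac{127}{3}$ ($E = -3 + \frac{1}{3} \cdot 136 = -3 + \frac{136}{3} = \frac{127}{3} \approx 42.333$)
$g{\left(y \right)} = \sqrt{2} \sqrt{y}$ ($g{\left(y \right)} = \sqrt{2 y} = \sqrt{2} \sqrt{y}$)
$\left(E + g{\left(d \right)}\right)^{2} = \left(\frac{127}{3} + \sqrt{2} \sqrt{30}\right)^{2} = \left(\frac{127}{3} + 2 \sqrt{15}\right)^{2}$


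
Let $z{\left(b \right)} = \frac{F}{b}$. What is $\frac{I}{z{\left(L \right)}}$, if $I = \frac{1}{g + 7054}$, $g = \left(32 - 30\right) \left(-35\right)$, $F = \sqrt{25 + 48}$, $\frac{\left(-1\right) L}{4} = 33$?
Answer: $- \frac{11 \sqrt{73}}{42486} \approx -0.0022121$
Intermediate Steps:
$L = -132$ ($L = \left(-4\right) 33 = -132$)
$F = \sqrt{73} \approx 8.544$
$g = -70$ ($g = 2 \left(-35\right) = -70$)
$I = \frac{1}{6984}$ ($I = \frac{1}{-70 + 7054} = \frac{1}{6984} \approx 0.00014318$)
$z{\left(b \right)} = \frac{\sqrt{73}}{b}$
$\frac{I}{z{\left(L \right)}} = \frac{1}{6984 \frac{\sqrt{73}}{-132}} = \frac{1}{6984 \sqrt{73} \left(- \frac{1}{132}\right)} = \frac{1}{6984 \left(- \frac{\sqrt{73}}{132}\right)} = \frac{\left(- \frac{132}{73}\right) \sqrt{73}}{6984} = - \frac{11 \sqrt{73}}{42486}$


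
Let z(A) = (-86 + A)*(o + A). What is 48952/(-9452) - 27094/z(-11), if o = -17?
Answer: -48630765/3208954 ≈ -15.155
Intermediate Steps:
z(A) = (-86 + A)*(-17 + A)
48952/(-9452) - 27094/z(-11) = 48952/(-9452) - 27094/(1462 + (-11)**2 - 103*(-11)) = 48952*(-1/9452) - 27094/(1462 + 121 + 1133) = -12238/2363 - 27094/2716 = -12238/2363 - 27094*1/2716 = -12238/2363 - 13547/1358 = -48630765/3208954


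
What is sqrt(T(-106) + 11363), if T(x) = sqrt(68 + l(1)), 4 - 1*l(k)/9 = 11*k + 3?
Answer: sqrt(11363 + I*sqrt(22)) ≈ 106.6 + 0.022*I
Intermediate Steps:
l(k) = 9 - 99*k (l(k) = 36 - 9*(11*k + 3) = 36 - 9*(3 + 11*k) = 36 + (-27 - 99*k) = 9 - 99*k)
T(x) = I*sqrt(22) (T(x) = sqrt(68 + (9 - 99*1)) = sqrt(68 + (9 - 99)) = sqrt(68 - 90) = sqrt(-22) = I*sqrt(22))
sqrt(T(-106) + 11363) = sqrt(I*sqrt(22) + 11363) = sqrt(11363 + I*sqrt(22))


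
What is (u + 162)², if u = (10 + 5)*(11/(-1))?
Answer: 9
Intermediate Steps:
u = -165 (u = 15*(11*(-1)) = 15*(-11) = -165)
(u + 162)² = (-165 + 162)² = (-3)² = 9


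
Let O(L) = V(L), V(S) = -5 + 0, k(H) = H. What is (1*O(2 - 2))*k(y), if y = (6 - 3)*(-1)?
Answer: 15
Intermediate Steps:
y = -3 (y = 3*(-1) = -3)
V(S) = -5
O(L) = -5
(1*O(2 - 2))*k(y) = (1*(-5))*(-3) = -5*(-3) = 15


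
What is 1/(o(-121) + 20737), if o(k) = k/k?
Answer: 1/20738 ≈ 4.8221e-5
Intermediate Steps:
o(k) = 1
1/(o(-121) + 20737) = 1/(1 + 20737) = 1/20738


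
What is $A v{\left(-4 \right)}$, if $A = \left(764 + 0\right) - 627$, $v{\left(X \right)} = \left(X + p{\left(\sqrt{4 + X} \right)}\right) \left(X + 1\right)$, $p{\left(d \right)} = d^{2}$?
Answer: $1644$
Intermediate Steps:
$v{\left(X \right)} = \left(1 + X\right) \left(4 + 2 X\right)$ ($v{\left(X \right)} = \left(X + \left(\sqrt{4 + X}\right)^{2}\right) \left(X + 1\right) = \left(X + \left(4 + X\right)\right) \left(1 + X\right) = \left(4 + 2 X\right) \left(1 + X\right) = \left(1 + X\right) \left(4 + 2 X\right)$)
$A = 137$ ($A = 764 - 627 = 137$)
$A v{\left(-4 \right)} = 137 \left(4 + 2 \left(-4\right)^{2} + 6 \left(-4\right)\right) = 137 \left(4 + 2 \cdot 16 - 24\right) = 137 \left(4 + 32 - 24\right) = 137 \cdot 12 = 1644$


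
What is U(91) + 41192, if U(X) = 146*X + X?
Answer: 54569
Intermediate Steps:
U(X) = 147*X
U(91) + 41192 = 147*91 + 41192 = 13377 + 41192 = 54569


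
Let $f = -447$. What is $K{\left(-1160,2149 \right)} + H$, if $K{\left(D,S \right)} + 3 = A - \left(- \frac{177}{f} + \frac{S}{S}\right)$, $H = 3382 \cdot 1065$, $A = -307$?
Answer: $\frac{536626272}{149} \approx 3.6015 \cdot 10^{6}$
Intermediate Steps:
$H = 3601830$
$K{\left(D,S \right)} = - \frac{46398}{149}$ ($K{\left(D,S \right)} = -3 - \left(307 + \frac{59}{149} + \frac{S}{S}\right) = -3 - \left(308 + \frac{59}{149}\right) = -3 - \frac{45951}{149} = - \frac{46398}{149}$)
$K{\left(-1160,2149 \right)} + H = - \frac{46398}{149} + 3601830 = \frac{536626272}{149}$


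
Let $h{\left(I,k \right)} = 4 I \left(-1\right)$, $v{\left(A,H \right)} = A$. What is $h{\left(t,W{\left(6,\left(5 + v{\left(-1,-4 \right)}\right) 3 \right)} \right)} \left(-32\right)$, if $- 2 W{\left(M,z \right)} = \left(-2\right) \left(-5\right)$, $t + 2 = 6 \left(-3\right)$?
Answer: $-2560$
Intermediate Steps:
$t = -20$ ($t = -2 + 6 \left(-3\right) = -2 - 18 = -20$)
$W{\left(M,z \right)} = -5$ ($W{\left(M,z \right)} = - \frac{\left(-2\right) \left(-5\right)}{2} = \left(- \frac{1}{2}\right) 10 = -5$)
$h{\left(I,k \right)} = - 4 I$
$h{\left(t,W{\left(6,\left(5 + v{\left(-1,-4 \right)}\right) 3 \right)} \right)} \left(-32\right) = \left(-4\right) \left(-20\right) \left(-32\right) = 80 \left(-32\right) = -2560$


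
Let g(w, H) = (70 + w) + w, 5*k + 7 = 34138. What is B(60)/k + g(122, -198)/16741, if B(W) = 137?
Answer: 22184719/571387071 ≈ 0.038826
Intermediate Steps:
k = 34131/5 (k = -7/5 + (⅕)*34138 = -7/5 + 34138/5 = 34131/5 ≈ 6826.2)
g(w, H) = 70 + 2*w
B(60)/k + g(122, -198)/16741 = 137/(34131/5) + (70 + 2*122)/16741 = 137*(5/34131) + (70 + 244)*(1/16741) = 685/34131 + 314*(1/16741) = 685/34131 + 314/16741 = 22184719/571387071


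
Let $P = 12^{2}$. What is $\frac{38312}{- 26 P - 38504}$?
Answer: $- \frac{4789}{5281} \approx -0.90684$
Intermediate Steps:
$P = 144$
$\frac{38312}{- 26 P - 38504} = \frac{38312}{\left(-26\right) 144 - 38504} = \frac{38312}{-3744 - 38504} = \frac{38312}{-42248} = 38312 \left(- \frac{1}{42248}\right) = - \frac{4789}{5281}$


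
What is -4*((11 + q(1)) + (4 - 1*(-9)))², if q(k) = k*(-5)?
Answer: -1444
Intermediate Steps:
q(k) = -5*k
-4*((11 + q(1)) + (4 - 1*(-9)))² = -4*((11 - 5*1) + (4 - 1*(-9)))² = -4*((11 - 5) + (4 + 9))² = -4*(6 + 13)² = -4*19² = -4*361 = -1444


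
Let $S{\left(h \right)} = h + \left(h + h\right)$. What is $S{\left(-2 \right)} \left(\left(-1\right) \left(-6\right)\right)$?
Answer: $-36$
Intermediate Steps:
$S{\left(h \right)} = 3 h$ ($S{\left(h \right)} = h + 2 h = 3 h$)
$S{\left(-2 \right)} \left(\left(-1\right) \left(-6\right)\right) = 3 \left(-2\right) \left(\left(-1\right) \left(-6\right)\right) = \left(-6\right) 6 = -36$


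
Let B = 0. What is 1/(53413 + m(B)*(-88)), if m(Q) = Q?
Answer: 1/53413 ≈ 1.8722e-5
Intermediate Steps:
1/(53413 + m(B)*(-88)) = 1/(53413 + 0*(-88)) = 1/(53413 + 0) = 1/53413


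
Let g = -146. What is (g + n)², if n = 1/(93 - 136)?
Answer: 39425841/1849 ≈ 21323.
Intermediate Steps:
n = -1/43 (n = 1/(-43) = -1/43 ≈ -0.023256)
(g + n)² = (-146 - 1/43)² = (-6279/43)² = 39425841/1849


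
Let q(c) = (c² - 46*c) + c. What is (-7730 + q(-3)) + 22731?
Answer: 15145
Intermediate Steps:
q(c) = c² - 45*c
(-7730 + q(-3)) + 22731 = (-7730 - 3*(-45 - 3)) + 22731 = (-7730 - 3*(-48)) + 22731 = (-7730 + 144) + 22731 = -7586 + 22731 = 15145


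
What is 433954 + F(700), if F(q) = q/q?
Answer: 433955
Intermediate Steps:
F(q) = 1
433954 + F(700) = 433954 + 1 = 433955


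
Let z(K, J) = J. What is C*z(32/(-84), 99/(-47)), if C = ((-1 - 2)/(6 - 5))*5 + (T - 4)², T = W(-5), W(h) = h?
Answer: -6534/47 ≈ -139.02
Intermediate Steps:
T = -5
C = 66 (C = ((-1 - 2)/(6 - 5))*5 + (-5 - 4)² = -3/1*5 + (-9)² = -3*1*5 + 81 = -3*5 + 81 = -15 + 81 = 66)
C*z(32/(-84), 99/(-47)) = 66*(99/(-47)) = 66*(99*(-1/47)) = 66*(-99/47) = -6534/47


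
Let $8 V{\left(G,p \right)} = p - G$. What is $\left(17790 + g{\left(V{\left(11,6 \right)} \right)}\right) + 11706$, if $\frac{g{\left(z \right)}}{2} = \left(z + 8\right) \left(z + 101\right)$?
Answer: $\frac{991249}{32} \approx 30977.0$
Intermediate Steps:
$V{\left(G,p \right)} = - \frac{G}{8} + \frac{p}{8}$ ($V{\left(G,p \right)} = \frac{p - G}{8} = - \frac{G}{8} + \frac{p}{8}$)
$g{\left(z \right)} = 2 \left(8 + z\right) \left(101 + z\right)$ ($g{\left(z \right)} = 2 \left(z + 8\right) \left(z + 101\right) = 2 \left(8 + z\right) \left(101 + z\right)$)
$\left(17790 + g{\left(V{\left(11,6 \right)} \right)}\right) + 11706 = \left(17790 + \left(1616 + 2 \left(\left(- \frac{1}{8}\right) 11 + \frac{1}{8} \cdot 6\right)^{2} + 218 \left(\left(- \frac{1}{8}\right) 11 + \frac{1}{8} \cdot 6\right)\right)\right) + 11706 = \left(17790 + \left(1616 + 2 \left(- \frac{11}{8} + \frac{3}{4}\right)^{2} + 218 \left(- \frac{11}{8} + \frac{3}{4}\right)\right)\right) + 11706 = \left(17790 + \left(1616 + 2 \left(- \frac{5}{8}\right)^{2} + 218 \left(- \frac{5}{8}\right)\right)\right) + 11706 = \left(17790 + \left(1616 + 2 \cdot \frac{25}{64} - \frac{545}{4}\right)\right) + 11706 = \left(17790 + \left(1616 + \frac{25}{32} - \frac{545}{4}\right)\right) + 11706 = \left(17790 + \frac{47377}{32}\right) + 11706 = \frac{616657}{32} + 11706 = \frac{991249}{32}$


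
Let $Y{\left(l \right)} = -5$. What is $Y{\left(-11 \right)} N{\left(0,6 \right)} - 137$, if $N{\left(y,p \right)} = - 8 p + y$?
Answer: $103$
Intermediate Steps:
$N{\left(y,p \right)} = y - 8 p$
$Y{\left(-11 \right)} N{\left(0,6 \right)} - 137 = - 5 \left(0 - 48\right) - 137 = \left(-5\right) \left(-48\right) - 137 = 240 - 137 = 103$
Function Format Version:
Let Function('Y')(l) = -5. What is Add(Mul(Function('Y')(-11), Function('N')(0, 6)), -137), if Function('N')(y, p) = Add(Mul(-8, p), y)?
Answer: 103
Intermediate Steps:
Function('N')(y, p) = Add(y, Mul(-8, p))
Add(Mul(Function('Y')(-11), Function('N')(0, 6)), -137) = Add(Mul(-5, Add(0, Mul(-8, 6))), -137) = Add(Mul(-5, Add(0, -48)), -137) = Add(Mul(-5, -48), -137) = Add(240, -137) = 103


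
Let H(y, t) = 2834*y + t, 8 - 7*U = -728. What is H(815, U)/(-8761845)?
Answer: -16168706/61332915 ≈ -0.26362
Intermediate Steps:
U = 736/7 (U = 8/7 - ⅐*(-728) = 8/7 + 104 = 736/7 ≈ 105.14)
H(y, t) = t + 2834*y
H(815, U)/(-8761845) = (736/7 + 2834*815)/(-8761845) = (736/7 + 2309710)*(-1/8761845) = (16168706/7)*(-1/8761845) = -16168706/61332915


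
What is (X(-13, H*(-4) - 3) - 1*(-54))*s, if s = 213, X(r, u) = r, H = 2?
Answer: 8733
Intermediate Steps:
(X(-13, H*(-4) - 3) - 1*(-54))*s = (-13 - 1*(-54))*213 = (-13 + 54)*213 = 41*213 = 8733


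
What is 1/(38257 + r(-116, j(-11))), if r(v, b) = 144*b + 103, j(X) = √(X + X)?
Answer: 4795/183993224 - 9*I*√22/91996612 ≈ 2.6061e-5 - 4.5886e-7*I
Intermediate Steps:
j(X) = √2*√X (j(X) = √(2*X) = √2*√X)
r(v, b) = 103 + 144*b
1/(38257 + r(-116, j(-11))) = 1/(38257 + (103 + 144*(√2*√(-11)))) = 1/(38257 + (103 + 144*(√2*(I*√11)))) = 1/(38257 + (103 + 144*(I*√22))) = 1/(38257 + (103 + 144*I*√22)) = 1/(38360 + 144*I*√22)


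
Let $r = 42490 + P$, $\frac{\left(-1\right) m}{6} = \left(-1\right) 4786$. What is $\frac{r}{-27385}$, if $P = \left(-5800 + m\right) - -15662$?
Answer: $- \frac{81068}{27385} \approx -2.9603$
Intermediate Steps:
$m = 28716$ ($m = - 6 \left(\left(-1\right) 4786\right) = \left(-6\right) \left(-4786\right) = 28716$)
$P = 38578$ ($P = \left(-5800 + 28716\right) - -15662 = 22916 + 15662 = 38578$)
$r = 81068$ ($r = 42490 + 38578 = 81068$)
$\frac{r}{-27385} = \frac{81068}{-27385} = 81068 \left(- \frac{1}{27385}\right) = - \frac{81068}{27385}$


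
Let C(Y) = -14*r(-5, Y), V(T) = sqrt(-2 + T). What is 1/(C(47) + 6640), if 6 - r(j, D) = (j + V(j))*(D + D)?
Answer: -3/1515446 - 329*I*sqrt(7)/3030892 ≈ -1.9796e-6 - 0.00028719*I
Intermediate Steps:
r(j, D) = 6 - 2*D*(j + sqrt(-2 + j)) (r(j, D) = 6 - (j + sqrt(-2 + j))*(D + D) = 6 - (j + sqrt(-2 + j))*2*D = 6 - 2*D*(j + sqrt(-2 + j)))
C(Y) = -84 - 140*Y + 28*I*Y*sqrt(7) (C(Y) = -14*(6 - 2*Y*(-5) - 2*Y*sqrt(-2 - 5)) = -14*(6 + 10*Y - 2*Y*sqrt(-7)) = -14*(6 + 10*Y - 2*Y*I*sqrt(7)) = -14*(6 + 10*Y - 2*I*Y*sqrt(7)) = -84 - 140*Y + 28*I*Y*sqrt(7))
1/(C(47) + 6640) = 1/((-84 - 140*47 + 28*I*47*sqrt(7)) + 6640) = 1/((-84 - 6580 + 1316*I*sqrt(7)) + 6640) = 1/((-6664 + 1316*I*sqrt(7)) + 6640) = 1/(-24 + 1316*I*sqrt(7))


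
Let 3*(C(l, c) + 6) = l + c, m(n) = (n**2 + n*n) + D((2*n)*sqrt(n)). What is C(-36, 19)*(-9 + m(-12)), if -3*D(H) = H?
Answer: -3255 - 560*I*sqrt(3)/3 ≈ -3255.0 - 323.32*I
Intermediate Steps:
D(H) = -H/3
m(n) = 2*n**2 - 2*n**(3/2)/3 (m(n) = (n**2 + n*n) - 2*n*sqrt(n)/3 = (n**2 + n**2) - 2*n**(3/2)/3 = 2*n**2 - 2*n**(3/2)/3)
C(l, c) = -6 + c/3 + l/3 (C(l, c) = -6 + (l + c)/3 = -6 + (c + l)/3 = -6 + (c/3 + l/3) = -6 + c/3 + l/3)
C(-36, 19)*(-9 + m(-12)) = (-6 + (1/3)*19 + (1/3)*(-36))*(-9 + (2*(-12)**2 - (-16)*I*sqrt(3))) = (-6 + 19/3 - 12)*(-9 + (2*144 - (-16)*I*sqrt(3))) = -35*(-9 + (288 + 16*I*sqrt(3)))/3 = -35*(279 + 16*I*sqrt(3))/3 = -3255 - 560*I*sqrt(3)/3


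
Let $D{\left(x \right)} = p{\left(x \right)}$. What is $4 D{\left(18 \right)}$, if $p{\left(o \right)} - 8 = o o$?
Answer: $1328$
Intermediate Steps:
$p{\left(o \right)} = 8 + o^{2}$ ($p{\left(o \right)} = 8 + o o = 8 + o^{2}$)
$D{\left(x \right)} = 8 + x^{2}$
$4 D{\left(18 \right)} = 4 \left(8 + 18^{2}\right) = 4 \left(8 + 324\right) = 4 \cdot 332 = 1328$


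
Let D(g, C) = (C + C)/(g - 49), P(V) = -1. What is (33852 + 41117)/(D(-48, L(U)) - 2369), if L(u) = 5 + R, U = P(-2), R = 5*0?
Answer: -7271993/229803 ≈ -31.644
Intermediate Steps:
R = 0
U = -1
L(u) = 5 (L(u) = 5 + 0 = 5)
D(g, C) = 2*C/(-49 + g) (D(g, C) = (2*C)/(-49 + g) = 2*C/(-49 + g))
(33852 + 41117)/(D(-48, L(U)) - 2369) = (33852 + 41117)/(2*5/(-49 - 48) - 2369) = 74969/(2*5/(-97) - 2369) = 74969/(2*5*(-1/97) - 2369) = 74969/(-10/97 - 2369) = 74969/(-229803/97) = 74969*(-97/229803) = -7271993/229803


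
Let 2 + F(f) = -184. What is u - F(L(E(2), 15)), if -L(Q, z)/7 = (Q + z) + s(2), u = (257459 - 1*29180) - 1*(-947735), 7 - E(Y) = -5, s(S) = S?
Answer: 1176200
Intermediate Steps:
E(Y) = 12 (E(Y) = 7 - 1*(-5) = 7 + 5 = 12)
u = 1176014 (u = (257459 - 29180) + 947735 = 228279 + 947735 = 1176014)
L(Q, z) = -14 - 7*Q - 7*z (L(Q, z) = -7*((Q + z) + 2) = -7*(2 + Q + z) = -14 - 7*Q - 7*z)
F(f) = -186 (F(f) = -2 - 184 = -186)
u - F(L(E(2), 15)) = 1176014 - 1*(-186) = 1176014 + 186 = 1176200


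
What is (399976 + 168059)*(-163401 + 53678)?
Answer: -62326504305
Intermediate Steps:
(399976 + 168059)*(-163401 + 53678) = 568035*(-109723) = -62326504305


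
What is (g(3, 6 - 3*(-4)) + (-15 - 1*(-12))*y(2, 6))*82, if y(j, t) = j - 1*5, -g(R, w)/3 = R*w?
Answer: -12546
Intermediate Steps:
g(R, w) = -3*R*w
y(j, t) = -5 + j (y(j, t) = j - 5 = -5 + j)
(g(3, 6 - 3*(-4)) + (-15 - 1*(-12))*y(2, 6))*82 = (-3*3*(6 - 3*(-4)) + (-15 - 1*(-12))*(-5 + 2))*82 = (-3*3*(6 + 12) + (-15 + 12)*(-3))*82 = (-3*3*18 - 3*(-3))*82 = (-162 + 9)*82 = -153*82 = -12546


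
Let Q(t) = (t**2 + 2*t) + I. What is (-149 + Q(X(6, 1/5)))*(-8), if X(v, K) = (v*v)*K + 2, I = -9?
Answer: 10992/25 ≈ 439.68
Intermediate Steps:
X(v, K) = 2 + K*v**2 (X(v, K) = v**2*K + 2 = K*v**2 + 2 = 2 + K*v**2)
Q(t) = -9 + t**2 + 2*t (Q(t) = (t**2 + 2*t) - 9 = -9 + t**2 + 2*t)
(-149 + Q(X(6, 1/5)))*(-8) = (-149 + (-9 + (2 + 6**2/5)**2 + 2*(2 + 6**2/5)))*(-8) = (-149 + (-9 + (2 + (1/5)*36)**2 + 2*(2 + (1/5)*36)))*(-8) = (-149 + (-9 + (2 + 36/5)**2 + 2*(2 + 36/5)))*(-8) = (-149 + (-9 + (46/5)**2 + 2*(46/5)))*(-8) = (-149 + (-9 + 2116/25 + 92/5))*(-8) = (-149 + 2351/25)*(-8) = -1374/25*(-8) = 10992/25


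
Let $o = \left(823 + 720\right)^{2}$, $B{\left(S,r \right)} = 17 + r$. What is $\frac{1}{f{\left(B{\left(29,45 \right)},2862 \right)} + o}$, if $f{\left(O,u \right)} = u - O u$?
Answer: $\frac{1}{2206267} \approx 4.5325 \cdot 10^{-7}$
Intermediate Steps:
$f{\left(O,u \right)} = u - O u$
$o = 2380849$ ($o = 1543^{2} = 2380849$)
$\frac{1}{f{\left(B{\left(29,45 \right)},2862 \right)} + o} = \frac{1}{2862 \left(1 - \left(17 + 45\right)\right) + 2380849} = \frac{1}{2862 \left(1 - 62\right) + 2380849} = \frac{1}{2862 \left(-61\right) + 2380849} = \frac{1}{-174582 + 2380849} = \frac{1}{2206267}$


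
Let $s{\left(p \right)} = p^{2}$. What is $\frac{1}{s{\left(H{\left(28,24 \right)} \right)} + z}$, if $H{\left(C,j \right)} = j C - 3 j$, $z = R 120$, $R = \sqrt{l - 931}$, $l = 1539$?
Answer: $\frac{25}{8999392} - \frac{\sqrt{38}}{269981760} \approx 2.7551 \cdot 10^{-6}$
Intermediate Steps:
$R = 4 \sqrt{38}$ ($R = \sqrt{1539 - 931} = \sqrt{608} = 4 \sqrt{38} \approx 24.658$)
$z = 480 \sqrt{38}$ ($z = 4 \sqrt{38} \cdot 120 = 480 \sqrt{38} \approx 2958.9$)
$H{\left(C,j \right)} = - 3 j + C j$ ($H{\left(C,j \right)} = C j - 3 j = - 3 j + C j$)
$\frac{1}{s{\left(H{\left(28,24 \right)} \right)} + z} = \frac{1}{\left(24 \left(-3 + 28\right)\right)^{2} + 480 \sqrt{38}} = \frac{1}{\left(24 \cdot 25\right)^{2} + 480 \sqrt{38}} = \frac{1}{600^{2} + 480 \sqrt{38}} = \frac{1}{360000 + 480 \sqrt{38}}$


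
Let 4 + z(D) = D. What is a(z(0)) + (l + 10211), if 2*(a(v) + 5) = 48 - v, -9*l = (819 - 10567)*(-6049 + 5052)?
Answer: -9626668/9 ≈ -1.0696e+6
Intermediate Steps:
z(D) = -4 + D
l = -9718756/9 (l = -(819 - 10567)*(-6049 + 5052)/9 = -(-9748)*(-997)/9 = -1/9*9718756 = -9718756/9 ≈ -1.0799e+6)
a(v) = 19 - v/2 (a(v) = -5 + (48 - v)/2 = -5 + (24 - v/2) = 19 - v/2)
a(z(0)) + (l + 10211) = (19 - (-4 + 0)/2) + (-9718756/9 + 10211) = (19 - 1/2*(-4)) - 9626857/9 = (19 + 2) - 9626857/9 = 21 - 9626857/9 = -9626668/9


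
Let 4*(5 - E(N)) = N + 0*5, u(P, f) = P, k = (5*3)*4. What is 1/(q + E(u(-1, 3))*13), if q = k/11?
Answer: 44/3243 ≈ 0.013568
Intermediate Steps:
k = 60 (k = 15*4 = 60)
E(N) = 5 - N/4 (E(N) = 5 - (N + 0*5)/4 = 5 - (N + 0)/4 = 5 - N/4)
q = 60/11 ≈ 5.4545
1/(q + E(u(-1, 3))*13) = 1/(60/11 + (5 - 1/4*(-1))*13) = 1/(60/11 + (5 + 1/4)*13) = 1/(60/11 + (21/4)*13) = 1/(60/11 + 273/4) = 1/(3243/44) = 44/3243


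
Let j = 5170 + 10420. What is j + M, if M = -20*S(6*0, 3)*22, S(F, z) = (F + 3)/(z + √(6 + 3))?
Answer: 15370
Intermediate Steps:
S(F, z) = (3 + F)/(3 + z) (S(F, z) = (3 + F)/(z + √9) = (3 + F)/(z + 3) = (3 + F)/(3 + z))
j = 15590
M = -220 (M = -20*(3 + 6*0)/(3 + 3)*22 = -20*(3 + 0)/6*22 = -10*3/3*22 = -20*½*22 = -10*22 = -220)
j + M = 15590 - 220 = 15370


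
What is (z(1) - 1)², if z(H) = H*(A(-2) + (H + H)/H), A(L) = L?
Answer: 1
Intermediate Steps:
z(H) = 0 (z(H) = H*(-2 + (H + H)/H) = H*(-2 + (2*H)/H) = H*(-2 + 2) = H*0 = 0)
(z(1) - 1)² = (0 - 1)² = (-1)² = 1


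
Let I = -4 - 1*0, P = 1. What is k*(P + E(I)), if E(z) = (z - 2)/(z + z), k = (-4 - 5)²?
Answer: 567/4 ≈ 141.75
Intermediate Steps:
k = 81 (k = (-9)² = 81)
I = -4 (I = -4 + 0 = -4)
E(z) = (-2 + z)/(2*z) (E(z) = (-2 + z)/((2*z)) = (-2 + z)*(1/(2*z)) = (-2 + z)/(2*z))
k*(P + E(I)) = 81*(1 + (½)*(-2 - 4)/(-4)) = 81*(1 + (½)*(-¼)*(-6)) = 81*(1 + ¾) = 81*(7/4) = 567/4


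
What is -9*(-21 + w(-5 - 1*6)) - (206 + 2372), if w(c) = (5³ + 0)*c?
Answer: 9986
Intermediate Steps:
w(c) = 125*c (w(c) = (125 + 0)*c = 125*c)
-9*(-21 + w(-5 - 1*6)) - (206 + 2372) = -9*(-21 + 125*(-5 - 1*6)) - (206 + 2372) = -9*(-21 + 125*(-5 - 6)) - 1*2578 = -9*(-21 + 125*(-11)) - 2578 = -9*(-21 - 1375) - 2578 = -9*(-1396) - 2578 = 12564 - 2578 = 9986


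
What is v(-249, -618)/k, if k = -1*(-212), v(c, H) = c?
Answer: -249/212 ≈ -1.1745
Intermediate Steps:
k = 212
v(-249, -618)/k = -249/212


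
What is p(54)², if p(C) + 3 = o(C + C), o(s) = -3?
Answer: 36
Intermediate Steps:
p(C) = -6 (p(C) = -3 - 3 = -6)
p(54)² = (-6)² = 36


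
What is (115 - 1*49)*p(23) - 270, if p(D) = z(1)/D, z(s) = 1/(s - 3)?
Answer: -6243/23 ≈ -271.43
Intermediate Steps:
z(s) = 1/(-3 + s)
p(D) = -1/(2*D) (p(D) = 1/((-3 + 1)*D) = 1/((-2)*D) = -1/(2*D))
(115 - 1*49)*p(23) - 270 = (115 - 1*49)*(-1/2/23) - 270 = (115 - 49)*(-1/2*1/23) - 270 = 66*(-1/46) - 270 = -33/23 - 270 = -6243/23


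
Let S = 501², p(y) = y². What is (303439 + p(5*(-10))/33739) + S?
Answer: 18706253660/33739 ≈ 5.5444e+5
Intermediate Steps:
S = 251001
(303439 + p(5*(-10))/33739) + S = (303439 + (5*(-10))²/33739) + 251001 = (303439 + (-50)²*(1/33739)) + 251001 = (303439 + 2500*(1/33739)) + 251001 = (303439 + 2500/33739) + 251001 = 10237730921/33739 + 251001 = 18706253660/33739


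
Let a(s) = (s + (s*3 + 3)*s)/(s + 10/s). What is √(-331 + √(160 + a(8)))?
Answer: √(-453139 + 148*√15762)/37 ≈ 17.816*I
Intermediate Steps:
a(s) = (s + s*(3 + 3*s))/(s + 10/s) (a(s) = (s + (3*s + 3)*s)/(s + 10/s) = (s + (3 + 3*s)*s)/(s + 10/s) = (s + s*(3 + 3*s))/(s + 10/s))
√(-331 + √(160 + a(8))) = √(-331 + √(160 + 8²*(4 + 3*8)/(10 + 8²))) = √(-331 + √(160 + 64*(4 + 24)/(10 + 64))) = √(-331 + √(160 + 64*28/74)) = √(-331 + √(160 + 64*(1/74)*28)) = √(-331 + √(160 + 896/37)) = √(-331 + √(6816/37)) = √(-331 + 4*√15762/37)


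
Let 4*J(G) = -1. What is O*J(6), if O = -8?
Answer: 2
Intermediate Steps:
J(G) = -¼ (J(G) = (¼)*(-1) = -¼)
O*J(6) = -8*(-¼) = 2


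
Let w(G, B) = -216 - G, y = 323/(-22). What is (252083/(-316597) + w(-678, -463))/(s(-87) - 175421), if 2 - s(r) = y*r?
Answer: -3212346082/1230713533443 ≈ -0.0026102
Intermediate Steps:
y = -323/22 (y = 323*(-1/22) = -323/22 ≈ -14.682)
s(r) = 2 + 323*r/22 (s(r) = 2 - (-323)*r/22 = 2 + 323*r/22)
(252083/(-316597) + w(-678, -463))/(s(-87) - 175421) = (252083/(-316597) + (-216 - 1*(-678)))/((2 + (323/22)*(-87)) - 175421) = (252083*(-1/316597) + (-216 + 678))/((2 - 28101/22) - 175421) = (-252083/316597 + 462)/(-28057/22 - 175421) = 146015731/(316597*(-3887319/22)) = (146015731/316597)*(-22/3887319) = -3212346082/1230713533443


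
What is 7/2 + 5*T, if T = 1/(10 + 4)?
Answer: 27/7 ≈ 3.8571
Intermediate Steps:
T = 1/14 ≈ 0.071429
7/2 + 5*T = 7/2 + 5*(1/14) = 7*(1/2) + 5/14 = 7/2 + 5/14 = 27/7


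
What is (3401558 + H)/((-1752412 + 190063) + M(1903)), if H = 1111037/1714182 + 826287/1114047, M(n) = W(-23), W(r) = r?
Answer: -65615026303125395/30137671616549112 ≈ -2.1772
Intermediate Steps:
M(n) = -23
H = 26809633727/19289690046 (H = 1111037*(1/1714182) + 826287*(1/1114047) = 1111037/1714182 + 25039/33759 = 26809633727/19289690046 ≈ 1.3898)
(3401558 + H)/((-1752412 + 190063) + M(1903)) = (3401558 + 26809633727/19289690046)/((-1752412 + 190063) - 23) = 65615026303125395/(19289690046*(-1562349 - 23)) = (65615026303125395/19289690046)/(-1562372) = (65615026303125395/19289690046)*(-1/1562372) = -65615026303125395/30137671616549112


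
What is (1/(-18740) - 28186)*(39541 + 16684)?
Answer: -5939672433045/3748 ≈ -1.5848e+9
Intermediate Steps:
(1/(-18740) - 28186)*(39541 + 16684) = (-1/18740 - 28186)*56225 = -528205641/18740*56225 = -5939672433045/3748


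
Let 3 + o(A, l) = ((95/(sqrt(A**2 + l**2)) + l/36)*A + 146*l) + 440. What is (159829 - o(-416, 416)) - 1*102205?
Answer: 11323/9 + 95*sqrt(2)/2 ≈ 1325.3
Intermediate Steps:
o(A, l) = 437 + 146*l + A*(95/sqrt(A**2 + l**2) + l/36) (o(A, l) = -3 + (((95/(sqrt(A**2 + l**2)) + l/36)*A + 146*l) + 440) = -3 + (((95/sqrt(A**2 + l**2) + l*(1/36))*A + 146*l) + 440) = -3 + (((95/sqrt(A**2 + l**2) + l/36)*A + 146*l) + 440) = -3 + ((A*(95/sqrt(A**2 + l**2) + l/36) + 146*l) + 440) = -3 + ((146*l + A*(95/sqrt(A**2 + l**2) + l/36)) + 440) = -3 + (440 + 146*l + A*(95/sqrt(A**2 + l**2) + l/36)) = 437 + 146*l + A*(95/sqrt(A**2 + l**2) + l/36))
(159829 - o(-416, 416)) - 1*102205 = (159829 - (437 + 146*416 + 95*(-416)/sqrt((-416)**2 + 416**2) + (1/36)*(-416)*416)) - 1*102205 = (159829 - (437 + 60736 + 95*(-416)/sqrt(173056 + 173056) - 43264/9)) - 102205 = (159829 - (437 + 60736 + 95*(-416)/sqrt(346112) - 43264/9)) - 102205 = (159829 - (437 + 60736 + 95*(-416)*(sqrt(2)/832) - 43264/9)) - 102205 = (159829 - (437 + 60736 - 95*sqrt(2)/2 - 43264/9)) - 102205 = (159829 - (507293/9 - 95*sqrt(2)/2)) - 102205 = (159829 + (-507293/9 + 95*sqrt(2)/2)) - 102205 = (931168/9 + 95*sqrt(2)/2) - 102205 = 11323/9 + 95*sqrt(2)/2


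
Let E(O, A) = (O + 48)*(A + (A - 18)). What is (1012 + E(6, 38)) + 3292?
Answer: 7436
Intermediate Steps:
E(O, A) = (-18 + 2*A)*(48 + O) (E(O, A) = (48 + O)*(A + (-18 + A)) = (48 + O)*(-18 + 2*A) = (-18 + 2*A)*(48 + O))
(1012 + E(6, 38)) + 3292 = (1012 + (-864 - 18*6 + 96*38 + 2*38*6)) + 3292 = (1012 + (-864 - 108 + 3648 + 456)) + 3292 = (1012 + 3132) + 3292 = 4144 + 3292 = 7436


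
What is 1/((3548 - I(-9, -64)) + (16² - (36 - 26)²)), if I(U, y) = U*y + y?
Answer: 1/3192 ≈ 0.00031328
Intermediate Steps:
I(U, y) = y + U*y
1/((3548 - I(-9, -64)) + (16² - (36 - 26)²)) = 1/((3548 - (-64)*(1 - 9)) + (16² - (36 - 26)²)) = 1/((3548 - (-64)*(-8)) + (256 - 1*10²)) = 1/((3548 - 1*512) + (256 - 1*100)) = 1/((3548 - 512) + (256 - 100)) = 1/(3036 + 156) = 1/3192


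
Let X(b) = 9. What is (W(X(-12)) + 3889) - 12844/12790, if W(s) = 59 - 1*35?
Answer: 25017213/6395 ≈ 3912.0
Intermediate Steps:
W(s) = 24 (W(s) = 59 - 35 = 24)
(W(X(-12)) + 3889) - 12844/12790 = (24 + 3889) - 12844/12790 = 3913 - 12844*1/12790 = 3913 - 6422/6395 = 25017213/6395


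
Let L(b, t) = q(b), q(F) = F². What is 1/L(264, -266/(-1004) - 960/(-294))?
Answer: 1/69696 ≈ 1.4348e-5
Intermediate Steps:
L(b, t) = b²
1/L(264, -266/(-1004) - 960/(-294)) = 1/(264²) = 1/69696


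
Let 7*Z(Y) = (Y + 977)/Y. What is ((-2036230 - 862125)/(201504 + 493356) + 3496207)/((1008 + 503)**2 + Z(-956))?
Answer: 116123957588387/75832283991039 ≈ 1.5313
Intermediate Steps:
Z(Y) = (977 + Y)/(7*Y) (Z(Y) = ((Y + 977)/Y)/7 = ((977 + Y)/Y)/7 = (977 + Y)/(7*Y))
((-2036230 - 862125)/(201504 + 493356) + 3496207)/((1008 + 503)**2 + Z(-956)) = ((-2036230 - 862125)/(201504 + 493356) + 3496207)/((1008 + 503)**2 + (1/7)*(977 - 956)/(-956)) = (-2898355/694860 + 3496207)/(1511**2 + (1/7)*(-1/956)*21) = (-2898355*1/694860 + 3496207)/(2283121 - 3/956) = (-579671/138972 + 3496207)/(2182663673/956) = (485874299533/138972)*(956/2182663673) = 116123957588387/75832283991039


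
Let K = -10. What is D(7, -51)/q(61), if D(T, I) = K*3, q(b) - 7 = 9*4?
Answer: -30/43 ≈ -0.69767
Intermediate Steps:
q(b) = 43 (q(b) = 7 + 9*4 = 7 + 36 = 43)
D(T, I) = -30 (D(T, I) = -10*3 = -30)
D(7, -51)/q(61) = -30/43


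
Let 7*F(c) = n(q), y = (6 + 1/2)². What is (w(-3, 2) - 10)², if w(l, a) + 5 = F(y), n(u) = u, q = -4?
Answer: 11881/49 ≈ 242.47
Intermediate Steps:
y = 169/4 (y = (6 + 1*(½))² = (6 + ½)² = (13/2)² = 169/4 ≈ 42.250)
F(c) = -4/7 (F(c) = (⅐)*(-4) = -4/7)
w(l, a) = -39/7 (w(l, a) = -5 - 4/7 = -39/7)
(w(-3, 2) - 10)² = (-39/7 - 10)² = (-109/7)² = 11881/49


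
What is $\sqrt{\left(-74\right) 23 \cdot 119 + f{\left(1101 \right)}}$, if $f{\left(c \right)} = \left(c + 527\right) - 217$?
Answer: $i \sqrt{201127} \approx 448.47 i$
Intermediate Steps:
$f{\left(c \right)} = 310 + c$ ($f{\left(c \right)} = \left(527 + c\right) - 217 = 310 + c$)
$\sqrt{\left(-74\right) 23 \cdot 119 + f{\left(1101 \right)}} = \sqrt{\left(-74\right) 23 \cdot 119 + \left(310 + 1101\right)} = \sqrt{\left(-1702\right) 119 + 1411} = \sqrt{-202538 + 1411} = \sqrt{-201127} = i \sqrt{201127}$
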